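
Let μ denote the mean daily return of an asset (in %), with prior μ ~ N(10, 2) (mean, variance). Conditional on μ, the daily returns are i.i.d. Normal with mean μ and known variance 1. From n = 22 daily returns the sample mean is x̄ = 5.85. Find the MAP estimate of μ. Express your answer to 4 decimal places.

μ̂_MAP = 5.9422

n = 22, x̄ = 5.85.
For a Normal prior and Normal likelihood with known variance, the posterior is Normal; its mode equals its mean, the precision-weighted average.
Prior precision 1/σ₀² = 1/2 = 0.5; data precision n/σ² = 22/1 = 22.
μ̂ = (0.5·10 + 22·5.85) / (0.5 + 22) = 133.7/22.5 = 1337/225 ≈ 5.9422.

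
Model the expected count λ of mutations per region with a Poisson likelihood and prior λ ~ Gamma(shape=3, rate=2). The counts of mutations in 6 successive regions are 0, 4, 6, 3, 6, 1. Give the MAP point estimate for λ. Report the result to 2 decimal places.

Σxᵢ = 0+4+6+3+6+1 = 20, with n = 6.
Posterior ∝ λ^2e^(−2λ) · λ^20e^(−6λ) = λ^22e^(−8λ), i.e. Gamma(shape=23, rate=8).
The mode of a Gamma(a, b) with a ≥ 1 (shape–rate) is (a−1)/b = 22/8 ≈ 2.75.

λ̂_MAP = 2.75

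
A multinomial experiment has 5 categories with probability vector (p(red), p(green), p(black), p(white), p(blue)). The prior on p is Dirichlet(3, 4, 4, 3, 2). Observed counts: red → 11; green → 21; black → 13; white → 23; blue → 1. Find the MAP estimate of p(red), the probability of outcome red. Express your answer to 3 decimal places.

The posterior is Dirichlet(αᵢ + nᵢ) = Dirichlet(14, 25, 17, 26, 3).
For a Dirichlet(a₁,…,a_K) with all aᵢ > 1, the mode has j-th component (aⱼ − 1)/(Σaᵢ − K).
Here Σaᵢ = 85 and K = 5, so p(red) = (14 − 1)/(85 − 5) = 13/80 ≈ 0.163.

MAP estimate of p(red) = 0.163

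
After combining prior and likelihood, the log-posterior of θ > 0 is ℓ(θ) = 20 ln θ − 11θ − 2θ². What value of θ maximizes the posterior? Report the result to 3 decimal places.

ℓ'(θ) = 20/θ − 11 − 4θ. Setting this to zero and multiplying by θ: 4θ² + 11θ − 20 = 0.
θ = (−11 + √(11² + 4·4·20)) / (2·4) = (−11 + √441) / 8 = (−11 + 21)/8 = 5/4.
ℓ''(θ) = −20/θ² − 4 < 0, confirming a maximum.

θ̂_MAP = 1.250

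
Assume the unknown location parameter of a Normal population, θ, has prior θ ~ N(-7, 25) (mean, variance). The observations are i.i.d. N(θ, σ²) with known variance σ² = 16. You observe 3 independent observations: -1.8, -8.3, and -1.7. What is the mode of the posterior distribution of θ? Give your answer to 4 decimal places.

θ̂_MAP = -4.4725

n = 3; x̄ = ((-1.8) + (-8.3) + (-1.7))/3 = -11.8/3 = -59/15 ≈ -3.9333.
For a Normal prior and Normal likelihood with known variance, the posterior is Normal; its mode equals its mean, the precision-weighted average.
Prior precision 1/σ₀² = 1/25 = 0.04; data precision n/σ² = 3/16 = 0.1875.
θ̂ = (0.04·(-7) + 0.1875·(-59/15)) / (0.04 + 0.1875) = (-1.0175)/0.2275 = -407/91 ≈ -4.4725.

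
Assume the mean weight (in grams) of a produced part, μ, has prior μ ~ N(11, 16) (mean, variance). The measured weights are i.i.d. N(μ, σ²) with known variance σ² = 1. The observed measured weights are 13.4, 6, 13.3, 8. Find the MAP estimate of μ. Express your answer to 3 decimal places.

μ̂_MAP = 10.188

n = 4; x̄ = (13.4 + 6 + 13.3 + 8)/4 = 40.7/4 = 10.175.
For a Normal prior and Normal likelihood with known variance, the posterior is Normal; its mode equals its mean, the precision-weighted average.
Prior precision 1/σ₀² = 1/16 = 0.0625; data precision n/σ² = 4/1 = 4.
μ̂ = (0.0625·11 + 4·10.175) / (0.0625 + 4) = 41.3875/4.0625 = 3311/325 ≈ 10.188.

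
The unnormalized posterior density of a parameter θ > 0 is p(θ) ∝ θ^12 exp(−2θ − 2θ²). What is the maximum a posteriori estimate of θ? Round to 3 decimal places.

ℓ'(θ) = 12/θ − 2 − 4θ. Setting this to zero and multiplying by θ: 4θ² + 2θ − 12 = 0.
θ = (−2 + √(2² + 4·4·12)) / (2·4) = (−2 + √196) / 8 = (−2 + 14)/8 = 3/2.
ℓ''(θ) = −12/θ² − 4 < 0, confirming a maximum.

θ̂_MAP = 1.500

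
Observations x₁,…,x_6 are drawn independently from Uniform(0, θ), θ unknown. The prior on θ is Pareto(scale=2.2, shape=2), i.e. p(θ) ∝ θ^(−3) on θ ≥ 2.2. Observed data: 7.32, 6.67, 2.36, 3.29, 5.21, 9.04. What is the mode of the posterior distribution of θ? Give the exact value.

θ̂_MAP = 9.04

The Uniform(0, θ) likelihood is θ^(−n) for θ ≥ max(xᵢ), zero otherwise. Here max(xᵢ) = 9.04.
Posterior ∝ θ^(−3) · θ^(−6) = θ^(−9) on θ ≥ max(2.2, 9.04) = 9.04.
This density is strictly decreasing in θ, so the posterior mode lies at the lower boundary of the support.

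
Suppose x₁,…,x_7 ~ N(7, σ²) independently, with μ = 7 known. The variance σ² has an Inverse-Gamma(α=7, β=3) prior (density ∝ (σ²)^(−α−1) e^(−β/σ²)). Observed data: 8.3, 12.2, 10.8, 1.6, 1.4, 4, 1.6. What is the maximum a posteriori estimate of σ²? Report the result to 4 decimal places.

Sum of squared deviations about the known mean: SS = (8.3−7)² + (12.2−7)² + (10.8−7)² + (1.6−7)² + (1.4−7)² + (4−7)² + (1.6−7)² = 141.85.
The Normal likelihood contributes (σ²)^(−n/2) exp(−SS/(2σ²)), so the posterior is Inverse-Gamma(α + n/2, β + SS/2) = Inverse-Gamma(10.5, 73.925).
The mode of Inverse-Gamma(a, b) is b/(a+1) = 73.925/11.5 ≈ 6.4283.

σ̂²_MAP = 6.4283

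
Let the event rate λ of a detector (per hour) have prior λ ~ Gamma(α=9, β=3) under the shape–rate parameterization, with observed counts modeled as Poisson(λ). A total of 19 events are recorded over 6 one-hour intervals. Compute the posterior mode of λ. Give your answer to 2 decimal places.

λ̂_MAP = 3.00

Σxᵢ = 19, n = 6.
Posterior ∝ λ^8e^(−3λ) · λ^19e^(−6λ) = λ^27e^(−9λ), i.e. Gamma(shape=28, rate=9).
The mode of a Gamma(a, b) with a ≥ 1 (shape–rate) is (a−1)/b = 27/9 ≈ 3.00.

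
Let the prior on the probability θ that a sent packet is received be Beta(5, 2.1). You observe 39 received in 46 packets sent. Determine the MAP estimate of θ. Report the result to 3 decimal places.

θ̂_MAP = 0.841

Prior: Beta(5, 2.1).
Data: 39 successes in 46 trials. The binomial likelihood contributes θ^39(1−θ)^7, so the posterior is Beta(5+39, 2.1+7) = Beta(44, 9.1).
For Beta(a, b) with a, b > 1 the mode is (a−1)/(a+b−2) = 43/51.1 ≈ 0.841.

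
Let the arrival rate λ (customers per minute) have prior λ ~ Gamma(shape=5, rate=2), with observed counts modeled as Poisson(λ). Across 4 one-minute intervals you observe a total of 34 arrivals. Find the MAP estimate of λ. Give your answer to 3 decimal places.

λ̂_MAP = 6.333

Σxᵢ = 34, n = 4.
Posterior ∝ λ^4e^(−2λ) · λ^34e^(−4λ) = λ^38e^(−6λ), i.e. Gamma(shape=39, rate=6).
The mode of a Gamma(a, b) with a ≥ 1 (shape–rate) is (a−1)/b = 38/6 ≈ 6.333.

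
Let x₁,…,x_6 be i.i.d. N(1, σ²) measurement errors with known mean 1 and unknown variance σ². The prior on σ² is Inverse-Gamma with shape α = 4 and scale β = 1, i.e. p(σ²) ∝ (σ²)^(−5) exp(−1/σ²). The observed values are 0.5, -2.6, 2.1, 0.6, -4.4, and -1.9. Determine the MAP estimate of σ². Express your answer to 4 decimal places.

Sum of squared deviations about the known mean: SS = (0.5−1)² + (-2.6−1)² + (2.1−1)² + (0.6−1)² + (-4.4−1)² + (-1.9−1)² = 52.15.
The Normal likelihood contributes (σ²)^(−n/2) exp(−SS/(2σ²)), so the posterior is Inverse-Gamma(α + n/2, β + SS/2) = Inverse-Gamma(7, 27.075).
The mode of Inverse-Gamma(a, b) is b/(a+1) = 27.075/8 ≈ 3.3844.

σ̂²_MAP = 3.3844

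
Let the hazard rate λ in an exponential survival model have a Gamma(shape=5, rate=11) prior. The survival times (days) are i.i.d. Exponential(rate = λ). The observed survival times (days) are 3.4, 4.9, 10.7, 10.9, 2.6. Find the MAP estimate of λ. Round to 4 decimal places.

The Exponential(rate=λ) likelihood is ∝ λ^n e^(−λΣtᵢ). Here n = 5 and Σtᵢ = 3.4 + 4.9 + 10.7 + 10.9 + 2.6 = 32.5.
Posterior ∝ λ^4e^(−11λ) · λ^5e^(−32.5λ) = λ^9e^(−43.5λ), i.e. Gamma(10, 43.5).
Mode = (a−1)/b = 9/43.5 ≈ 0.2069.

λ̂_MAP = 0.2069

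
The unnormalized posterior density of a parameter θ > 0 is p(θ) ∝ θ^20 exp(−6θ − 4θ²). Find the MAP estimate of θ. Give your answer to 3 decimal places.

θ̂_MAP = 1.250

ℓ'(θ) = 20/θ − 6 − 8θ. Setting this to zero and multiplying by θ: 8θ² + 6θ − 20 = 0.
θ = (−6 + √(6² + 4·8·20)) / (2·8) = (−6 + √676) / 16 = (−6 + 26)/16 = 5/4.
ℓ''(θ) = −20/θ² − 8 < 0, confirming a maximum.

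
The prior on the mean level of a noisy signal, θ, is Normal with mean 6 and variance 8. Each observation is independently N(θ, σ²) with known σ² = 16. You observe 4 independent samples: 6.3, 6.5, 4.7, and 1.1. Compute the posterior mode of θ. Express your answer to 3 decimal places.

θ̂_MAP = 5.100

n = 4; x̄ = (6.3 + 6.5 + 4.7 + 1.1)/4 = 18.6/4 = 4.65.
For a Normal prior and Normal likelihood with known variance, the posterior is Normal; its mode equals its mean, the precision-weighted average.
Prior precision 1/σ₀² = 1/8 = 0.125; data precision n/σ² = 4/16 = 0.25.
θ̂ = (0.125·6 + 0.25·4.65) / (0.125 + 0.25) = 1.9125/0.375 = 5.100.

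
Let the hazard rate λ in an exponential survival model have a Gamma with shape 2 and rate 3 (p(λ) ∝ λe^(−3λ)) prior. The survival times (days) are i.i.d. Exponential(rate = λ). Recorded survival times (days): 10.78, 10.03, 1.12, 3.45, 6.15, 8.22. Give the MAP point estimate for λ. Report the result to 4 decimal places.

λ̂_MAP = 0.1637

The Exponential(rate=λ) likelihood is ∝ λ^n e^(−λΣtᵢ). Here n = 6 and Σtᵢ = 10.78 + 10.03 + 1.12 + 3.45 + 6.15 + 8.22 = 39.75.
Posterior ∝ λe^(−3λ) · λ^6e^(−39.75λ) = λ^7e^(−42.75λ), i.e. Gamma(8, 42.75).
Mode = (a−1)/b = 7/42.75 ≈ 0.1637.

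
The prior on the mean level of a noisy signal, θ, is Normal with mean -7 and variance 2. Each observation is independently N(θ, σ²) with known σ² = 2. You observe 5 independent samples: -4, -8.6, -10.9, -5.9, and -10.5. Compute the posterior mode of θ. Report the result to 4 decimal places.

θ̂_MAP = -7.8167

n = 5; x̄ = ((-4) + (-8.6) + (-10.9) + (-5.9) + (-10.5))/5 = -39.9/5 = -7.98.
For a Normal prior and Normal likelihood with known variance, the posterior is Normal; its mode equals its mean, the precision-weighted average.
Prior precision 1/σ₀² = 1/2 = 0.5; data precision n/σ² = 5/2 = 2.5.
θ̂ = (0.5·(-7) + 2.5·(-7.98)) / (0.5 + 2.5) = (-23.45)/3 = -469/60 ≈ -7.8167.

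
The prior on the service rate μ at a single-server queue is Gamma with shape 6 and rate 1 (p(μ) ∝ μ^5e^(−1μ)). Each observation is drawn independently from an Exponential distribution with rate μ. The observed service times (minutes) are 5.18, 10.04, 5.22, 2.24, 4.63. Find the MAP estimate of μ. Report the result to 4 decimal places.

μ̂_MAP = 0.3532

The Exponential(rate=μ) likelihood is ∝ μ^n e^(−μΣtᵢ). Here n = 5 and Σtᵢ = 5.18 + 10.04 + 5.22 + 2.24 + 4.63 = 27.31.
Posterior ∝ μ^5e^(−1μ) · μ^5e^(−27.31μ) = μ^10e^(−28.31μ), i.e. Gamma(11, 28.31).
Mode = (a−1)/b = 10/28.31 ≈ 0.3532.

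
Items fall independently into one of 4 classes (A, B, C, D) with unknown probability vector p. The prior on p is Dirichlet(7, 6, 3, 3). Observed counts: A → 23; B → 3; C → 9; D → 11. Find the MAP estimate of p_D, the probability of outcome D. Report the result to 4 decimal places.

MAP estimate of p_D = 0.2131

The posterior is Dirichlet(αᵢ + nᵢ) = Dirichlet(30, 9, 12, 14).
For a Dirichlet(a₁,…,a_K) with all aᵢ > 1, the mode has j-th component (aⱼ − 1)/(Σaᵢ − K).
Here Σaᵢ = 65 and K = 4, so p_D = (14 − 1)/(65 − 4) = 13/61 ≈ 0.2131.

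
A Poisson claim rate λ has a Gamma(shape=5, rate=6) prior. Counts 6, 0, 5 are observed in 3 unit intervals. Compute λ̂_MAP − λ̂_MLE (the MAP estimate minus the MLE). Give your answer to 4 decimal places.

MAP − MLE = -2.0000

Σxᵢ = 11. Posterior is Gamma(16, 9); MAP = (16−1)/9 = 15/9 ≈ 1.66667.
MLE = x̄ = 11/3 ≈ 3.66667.
Difference = 15/9 − 11/3 = -2 ≈ -2.0000.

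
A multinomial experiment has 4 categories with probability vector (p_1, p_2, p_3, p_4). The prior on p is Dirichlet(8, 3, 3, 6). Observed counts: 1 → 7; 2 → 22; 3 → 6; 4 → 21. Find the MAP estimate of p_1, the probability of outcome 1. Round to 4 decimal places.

MAP estimate: 0.1944

The posterior is Dirichlet(αᵢ + nᵢ) = Dirichlet(15, 25, 9, 27).
For a Dirichlet(a₁,…,a_K) with all aᵢ > 1, the mode has j-th component (aⱼ − 1)/(Σaᵢ − K).
Here Σaᵢ = 76 and K = 4, so p_1 = (15 − 1)/(76 − 4) = 14/72 ≈ 0.1944.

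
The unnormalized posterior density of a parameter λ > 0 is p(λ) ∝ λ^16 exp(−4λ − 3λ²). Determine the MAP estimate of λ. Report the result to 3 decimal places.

λ̂_MAP = 1.333

ℓ'(λ) = 16/λ − 4 − 6λ. Setting this to zero and multiplying by λ: 6λ² + 4λ − 16 = 0.
λ = (−4 + √(4² + 4·6·16)) / (2·6) = (−4 + √400) / 12 = (−4 + 20)/12 = 4/3.
ℓ''(λ) = −16/λ² − 6 < 0, confirming a maximum.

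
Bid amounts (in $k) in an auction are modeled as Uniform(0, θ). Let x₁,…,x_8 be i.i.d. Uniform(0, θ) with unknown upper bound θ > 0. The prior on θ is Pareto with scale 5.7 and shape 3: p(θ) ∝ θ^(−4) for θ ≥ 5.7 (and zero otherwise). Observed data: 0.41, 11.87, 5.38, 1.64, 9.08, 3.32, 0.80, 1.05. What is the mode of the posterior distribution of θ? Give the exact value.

θ̂_MAP = 11.87

The Uniform(0, θ) likelihood is θ^(−n) for θ ≥ max(xᵢ), zero otherwise. Here max(xᵢ) = 11.87.
Posterior ∝ θ^(−4) · θ^(−8) = θ^(−12) on θ ≥ max(5.7, 11.87) = 11.87.
This density is strictly decreasing in θ, so the posterior mode lies at the lower boundary of the support.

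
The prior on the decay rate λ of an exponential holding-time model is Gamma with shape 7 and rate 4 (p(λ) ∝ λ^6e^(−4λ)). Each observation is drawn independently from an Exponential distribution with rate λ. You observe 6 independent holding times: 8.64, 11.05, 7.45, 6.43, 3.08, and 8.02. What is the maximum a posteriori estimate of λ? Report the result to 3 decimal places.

λ̂_MAP = 0.247

The Exponential(rate=λ) likelihood is ∝ λ^n e^(−λΣtᵢ). Here n = 6 and Σtᵢ = 8.64 + 11.05 + 7.45 + 6.43 + 3.08 + 8.02 = 44.67.
Posterior ∝ λ^6e^(−4λ) · λ^6e^(−44.67λ) = λ^12e^(−48.67λ), i.e. Gamma(13, 48.67).
Mode = (a−1)/b = 12/48.67 ≈ 0.247.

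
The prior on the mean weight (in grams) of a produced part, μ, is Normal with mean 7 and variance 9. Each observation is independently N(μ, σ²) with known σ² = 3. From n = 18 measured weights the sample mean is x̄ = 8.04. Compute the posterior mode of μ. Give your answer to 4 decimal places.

μ̂_MAP = 8.0211

n = 18, x̄ = 8.04.
For a Normal prior and Normal likelihood with known variance, the posterior is Normal; its mode equals its mean, the precision-weighted average.
Prior precision 1/σ₀² = 1/9; data precision n/σ² = 18/3 = 6.
μ̂ = ((1/9)·7 + 6·8.04) / (1/9 + 6) = (11029/225)/(55/9) = 11029/1375 ≈ 8.0211.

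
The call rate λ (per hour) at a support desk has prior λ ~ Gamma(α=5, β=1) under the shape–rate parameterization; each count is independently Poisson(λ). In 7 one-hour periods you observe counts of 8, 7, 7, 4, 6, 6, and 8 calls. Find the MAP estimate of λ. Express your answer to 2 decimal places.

λ̂_MAP = 6.25

Σxᵢ = 8+7+7+4+6+6+8 = 46, with n = 7.
Posterior ∝ λ^4e^(−1λ) · λ^46e^(−7λ) = λ^50e^(−8λ), i.e. Gamma(shape=51, rate=8).
The mode of a Gamma(a, b) with a ≥ 1 (shape–rate) is (a−1)/b = 50/8 ≈ 6.25.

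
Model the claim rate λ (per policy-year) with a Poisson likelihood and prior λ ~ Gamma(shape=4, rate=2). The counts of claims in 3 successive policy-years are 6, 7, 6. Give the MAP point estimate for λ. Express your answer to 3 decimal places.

Σxᵢ = 6+7+6 = 19, with n = 3.
Posterior ∝ λ^3e^(−2λ) · λ^19e^(−3λ) = λ^22e^(−5λ), i.e. Gamma(shape=23, rate=5).
The mode of a Gamma(a, b) with a ≥ 1 (shape–rate) is (a−1)/b = 22/5 ≈ 4.400.

λ̂_MAP = 4.400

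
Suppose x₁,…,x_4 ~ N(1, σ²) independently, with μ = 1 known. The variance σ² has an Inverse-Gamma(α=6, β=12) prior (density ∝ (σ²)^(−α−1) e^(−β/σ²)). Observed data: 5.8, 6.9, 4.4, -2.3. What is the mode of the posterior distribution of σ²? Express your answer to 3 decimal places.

Sum of squared deviations about the known mean: SS = (5.8−1)² + (6.9−1)² + (4.4−1)² + (-2.3−1)² = 80.3.
The Normal likelihood contributes (σ²)^(−n/2) exp(−SS/(2σ²)), so the posterior is Inverse-Gamma(α + n/2, β + SS/2) = Inverse-Gamma(8, 52.15).
The mode of Inverse-Gamma(a, b) is b/(a+1) = 52.15/9 ≈ 5.794.

σ̂²_MAP = 5.794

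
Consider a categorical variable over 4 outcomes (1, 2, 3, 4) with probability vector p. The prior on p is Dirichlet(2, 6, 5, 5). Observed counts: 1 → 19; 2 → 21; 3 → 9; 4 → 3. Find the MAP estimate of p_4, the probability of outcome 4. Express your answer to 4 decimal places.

MAP estimate: 0.1061

The posterior is Dirichlet(αᵢ + nᵢ) = Dirichlet(21, 27, 14, 8).
For a Dirichlet(a₁,…,a_K) with all aᵢ > 1, the mode has j-th component (aⱼ − 1)/(Σaᵢ − K).
Here Σaᵢ = 70 and K = 4, so p_4 = (8 − 1)/(70 − 4) = 7/66 ≈ 0.1061.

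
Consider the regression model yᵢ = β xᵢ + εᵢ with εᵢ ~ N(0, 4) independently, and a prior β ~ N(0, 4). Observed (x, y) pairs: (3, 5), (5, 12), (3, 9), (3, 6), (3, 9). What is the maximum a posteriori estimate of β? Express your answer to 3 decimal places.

log p(β | y) = −Σ(yᵢ − βxᵢ)²/(2·4) − β²/(2·4) + const.
Setting the derivative to zero: Σxᵢ(yᵢ − βxᵢ)/4 − β/4 = 0, so β = Σxᵢyᵢ / (Σxᵢ² + σ²/τ²).
Σxᵢyᵢ = 3·5 + 5·12 + 3·9 + 3·6 + 3·9 = 147; Σxᵢ² = 61; σ²/τ² = 1.
β̂_MAP = 147 / (61 + 1) = 147/62 ≈ 2.371.

β̂_MAP = 2.371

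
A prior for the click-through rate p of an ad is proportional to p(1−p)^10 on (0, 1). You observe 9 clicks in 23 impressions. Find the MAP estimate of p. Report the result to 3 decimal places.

p̂_MAP = 0.294

The prior density ∝ p(1−p)^10 is the kernel of Beta(2, 11).
Data: 9 successes in 23 trials. The binomial likelihood contributes p^9(1−p)^14, so the posterior is Beta(2+9, 11+14) = Beta(11, 25).
For Beta(a, b) with a, b > 1 the mode is (a−1)/(a+b−2) = 10/34 ≈ 0.294.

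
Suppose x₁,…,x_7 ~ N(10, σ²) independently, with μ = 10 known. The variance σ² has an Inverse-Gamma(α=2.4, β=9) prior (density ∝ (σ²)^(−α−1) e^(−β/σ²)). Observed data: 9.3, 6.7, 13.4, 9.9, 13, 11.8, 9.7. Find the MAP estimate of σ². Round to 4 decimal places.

Sum of squared deviations about the known mean: SS = (9.3−10)² + (6.7−10)² + (13.4−10)² + (9.9−10)² + (13−10)² + (11.8−10)² + (9.7−10)² = 35.28.
The Normal likelihood contributes (σ²)^(−n/2) exp(−SS/(2σ²)), so the posterior is Inverse-Gamma(α + n/2, β + SS/2) = Inverse-Gamma(5.9, 26.64).
The mode of Inverse-Gamma(a, b) is b/(a+1) = 26.64/6.9 ≈ 3.8609.

σ̂²_MAP = 3.8609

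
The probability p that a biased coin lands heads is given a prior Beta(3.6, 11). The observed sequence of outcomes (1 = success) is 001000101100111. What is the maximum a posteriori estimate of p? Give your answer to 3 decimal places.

p̂_MAP = 0.348

Prior: Beta(3.6, 11).
Data: 7 successes in 15 trials (from the sequence). The binomial likelihood contributes p^7(1−p)^8, so the posterior is Beta(3.6+7, 11+8) = Beta(10.6, 19).
For Beta(a, b) with a, b > 1 the mode is (a−1)/(a+b−2) = 9.6/27.6 ≈ 0.348.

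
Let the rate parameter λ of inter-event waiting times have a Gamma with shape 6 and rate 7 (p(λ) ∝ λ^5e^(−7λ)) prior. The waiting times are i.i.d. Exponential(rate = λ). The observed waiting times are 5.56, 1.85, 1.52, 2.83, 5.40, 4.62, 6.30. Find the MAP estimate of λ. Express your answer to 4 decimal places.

The Exponential(rate=λ) likelihood is ∝ λ^n e^(−λΣtᵢ). Here n = 7 and Σtᵢ = 5.56 + 1.85 + 1.52 + 2.83 + 5.40 + 4.62 + 6.30 = 28.08.
Posterior ∝ λ^5e^(−7λ) · λ^7e^(−28.08λ) = λ^12e^(−35.08λ), i.e. Gamma(13, 35.08).
Mode = (a−1)/b = 12/35.08 ≈ 0.3421.

λ̂_MAP = 0.3421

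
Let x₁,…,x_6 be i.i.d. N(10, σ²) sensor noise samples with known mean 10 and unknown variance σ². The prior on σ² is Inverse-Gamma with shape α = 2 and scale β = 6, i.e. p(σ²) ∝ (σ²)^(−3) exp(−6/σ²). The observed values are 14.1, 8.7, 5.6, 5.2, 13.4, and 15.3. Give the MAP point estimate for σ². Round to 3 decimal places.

σ̂²_MAP = 9.379

Sum of squared deviations about the known mean: SS = (14.1−10)² + (8.7−10)² + (5.6−10)² + (5.2−10)² + (13.4−10)² + (15.3−10)² = 100.55.
The Normal likelihood contributes (σ²)^(−n/2) exp(−SS/(2σ²)), so the posterior is Inverse-Gamma(α + n/2, β + SS/2) = Inverse-Gamma(5, 56.275).
The mode of Inverse-Gamma(a, b) is b/(a+1) = 56.275/6 ≈ 9.379.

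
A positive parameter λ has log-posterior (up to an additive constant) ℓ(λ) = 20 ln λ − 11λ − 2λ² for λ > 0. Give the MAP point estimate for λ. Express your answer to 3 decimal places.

λ̂_MAP = 1.250

ℓ'(λ) = 20/λ − 11 − 4λ. Setting this to zero and multiplying by λ: 4λ² + 11λ − 20 = 0.
λ = (−11 + √(11² + 4·4·20)) / (2·4) = (−11 + √441) / 8 = (−11 + 21)/8 = 5/4.
ℓ''(λ) = −20/λ² − 4 < 0, confirming a maximum.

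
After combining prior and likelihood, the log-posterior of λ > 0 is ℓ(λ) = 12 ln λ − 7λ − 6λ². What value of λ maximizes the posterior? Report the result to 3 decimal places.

ℓ'(λ) = 12/λ − 7 − 12λ. Setting this to zero and multiplying by λ: 12λ² + 7λ − 12 = 0.
λ = (−7 + √(7² + 4·12·12)) / (2·12) = (−7 + √625) / 24 = (−7 + 25)/24 = 3/4.
ℓ''(λ) = −12/λ² − 12 < 0, confirming a maximum.

λ̂_MAP = 0.750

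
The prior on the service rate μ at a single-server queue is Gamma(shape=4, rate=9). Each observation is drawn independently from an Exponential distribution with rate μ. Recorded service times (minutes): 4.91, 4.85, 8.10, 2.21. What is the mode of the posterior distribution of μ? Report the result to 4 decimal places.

The Exponential(rate=μ) likelihood is ∝ μ^n e^(−μΣtᵢ). Here n = 4 and Σtᵢ = 4.91 + 4.85 + 8.10 + 2.21 = 20.07.
Posterior ∝ μ^3e^(−9μ) · μ^4e^(−20.07μ) = μ^7e^(−29.07μ), i.e. Gamma(8, 29.07).
Mode = (a−1)/b = 7/29.07 ≈ 0.2408.

μ̂_MAP = 0.2408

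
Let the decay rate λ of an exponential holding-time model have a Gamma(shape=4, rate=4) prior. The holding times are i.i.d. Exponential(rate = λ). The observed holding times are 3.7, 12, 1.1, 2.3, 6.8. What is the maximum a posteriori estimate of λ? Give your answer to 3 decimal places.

The Exponential(rate=λ) likelihood is ∝ λ^n e^(−λΣtᵢ). Here n = 5 and Σtᵢ = 3.7 + 12 + 1.1 + 2.3 + 6.8 = 25.9.
Posterior ∝ λ^3e^(−4λ) · λ^5e^(−25.9λ) = λ^8e^(−29.9λ), i.e. Gamma(9, 29.9).
Mode = (a−1)/b = 8/29.9 ≈ 0.268.

λ̂_MAP = 0.268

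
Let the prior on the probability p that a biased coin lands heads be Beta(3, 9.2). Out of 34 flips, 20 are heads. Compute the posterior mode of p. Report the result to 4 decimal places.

Prior: Beta(3, 9.2).
Data: 20 successes in 34 trials. The binomial likelihood contributes p^20(1−p)^14, so the posterior is Beta(3+20, 9.2+14) = Beta(23, 23.2).
For Beta(a, b) with a, b > 1 the mode is (a−1)/(a+b−2) = 22/44.2 ≈ 0.4977.

p̂_MAP = 0.4977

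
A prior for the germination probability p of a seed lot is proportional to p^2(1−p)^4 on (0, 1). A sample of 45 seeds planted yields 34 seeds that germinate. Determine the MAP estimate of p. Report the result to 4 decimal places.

The prior density ∝ p^2(1−p)^4 is the kernel of Beta(3, 5).
Data: 34 successes in 45 trials. The binomial likelihood contributes p^34(1−p)^11, so the posterior is Beta(3+34, 5+11) = Beta(37, 16).
For Beta(a, b) with a, b > 1 the mode is (a−1)/(a+b−2) = 36/51 ≈ 0.7059.

p̂_MAP = 0.7059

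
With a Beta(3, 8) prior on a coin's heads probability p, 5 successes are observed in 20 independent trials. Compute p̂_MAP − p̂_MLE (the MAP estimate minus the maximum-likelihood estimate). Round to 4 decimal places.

MAP − MLE = -0.0086

Posterior is Beta(8, 23); MAP = (8−1)/(31−2) = 7/29 ≈ 0.24138.
MLE ignores the prior: p̂_MLE = k/n = 5/20 ≈ 0.25000.
Difference = 7/29 − 5/20 = -1/116 ≈ -0.0086.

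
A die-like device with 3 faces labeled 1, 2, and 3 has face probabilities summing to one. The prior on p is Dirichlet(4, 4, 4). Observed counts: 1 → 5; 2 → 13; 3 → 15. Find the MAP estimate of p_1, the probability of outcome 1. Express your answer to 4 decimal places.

The posterior is Dirichlet(αᵢ + nᵢ) = Dirichlet(9, 17, 19).
For a Dirichlet(a₁,…,a_K) with all aᵢ > 1, the mode has j-th component (aⱼ − 1)/(Σaᵢ − K).
Here Σaᵢ = 45 and K = 3, so p_1 = (9 − 1)/(45 − 3) = 8/42 ≈ 0.1905.

MAP estimate: 0.1905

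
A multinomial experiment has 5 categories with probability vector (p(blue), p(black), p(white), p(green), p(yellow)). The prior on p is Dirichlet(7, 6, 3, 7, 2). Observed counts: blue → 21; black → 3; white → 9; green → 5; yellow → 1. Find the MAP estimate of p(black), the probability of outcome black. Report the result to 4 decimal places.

MAP estimate of p(black) = 0.1356

The posterior is Dirichlet(αᵢ + nᵢ) = Dirichlet(28, 9, 12, 12, 3).
For a Dirichlet(a₁,…,a_K) with all aᵢ > 1, the mode has j-th component (aⱼ − 1)/(Σaᵢ − K).
Here Σaᵢ = 64 and K = 5, so p(black) = (9 − 1)/(64 − 5) = 8/59 ≈ 0.1356.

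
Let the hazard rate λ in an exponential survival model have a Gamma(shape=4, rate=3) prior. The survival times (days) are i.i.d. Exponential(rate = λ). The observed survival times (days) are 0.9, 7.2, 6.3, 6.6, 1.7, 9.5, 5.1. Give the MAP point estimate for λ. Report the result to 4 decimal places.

The Exponential(rate=λ) likelihood is ∝ λ^n e^(−λΣtᵢ). Here n = 7 and Σtᵢ = 0.9 + 7.2 + 6.3 + 6.6 + 1.7 + 9.5 + 5.1 = 37.3.
Posterior ∝ λ^3e^(−3λ) · λ^7e^(−37.3λ) = λ^10e^(−40.3λ), i.e. Gamma(11, 40.3).
Mode = (a−1)/b = 10/40.3 ≈ 0.2481.

λ̂_MAP = 0.2481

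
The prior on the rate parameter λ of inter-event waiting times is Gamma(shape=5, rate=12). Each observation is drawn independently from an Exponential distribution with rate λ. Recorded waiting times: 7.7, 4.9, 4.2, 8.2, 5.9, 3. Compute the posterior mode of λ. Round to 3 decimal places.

λ̂_MAP = 0.218

The Exponential(rate=λ) likelihood is ∝ λ^n e^(−λΣtᵢ). Here n = 6 and Σtᵢ = 7.7 + 4.9 + 4.2 + 8.2 + 5.9 + 3 = 33.9.
Posterior ∝ λ^4e^(−12λ) · λ^6e^(−33.9λ) = λ^10e^(−45.9λ), i.e. Gamma(11, 45.9).
Mode = (a−1)/b = 10/45.9 ≈ 0.218.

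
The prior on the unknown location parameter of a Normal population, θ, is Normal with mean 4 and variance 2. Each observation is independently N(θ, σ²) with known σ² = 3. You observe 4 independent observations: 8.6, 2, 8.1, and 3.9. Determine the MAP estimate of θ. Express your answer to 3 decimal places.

θ̂_MAP = 5.200

n = 4; x̄ = (8.6 + 2 + 8.1 + 3.9)/4 = 22.6/4 = 5.65.
For a Normal prior and Normal likelihood with known variance, the posterior is Normal; its mode equals its mean, the precision-weighted average.
Prior precision 1/σ₀² = 1/2 = 0.5; data precision n/σ² = 4/3.
θ̂ = (0.5·4 + (4/3)·5.65) / (0.5 + 4/3) = (143/15)/(11/6) = 5.200.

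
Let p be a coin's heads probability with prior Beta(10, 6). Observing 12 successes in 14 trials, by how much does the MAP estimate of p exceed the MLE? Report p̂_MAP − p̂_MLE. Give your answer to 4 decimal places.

Posterior is Beta(22, 8); MAP = (22−1)/(30−2) = 21/28 ≈ 0.75000.
MLE ignores the prior: p̂_MLE = k/n = 12/14 ≈ 0.85714.
Difference = 21/28 − 12/14 = -3/28 ≈ -0.1071.

MAP − MLE = -0.1071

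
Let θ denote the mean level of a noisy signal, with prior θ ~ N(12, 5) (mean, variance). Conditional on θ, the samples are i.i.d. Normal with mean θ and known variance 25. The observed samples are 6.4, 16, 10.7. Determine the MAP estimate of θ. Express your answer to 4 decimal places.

n = 3; x̄ = (6.4 + 16 + 10.7)/3 = 33.1/3 = 331/30 ≈ 11.0333.
For a Normal prior and Normal likelihood with known variance, the posterior is Normal; its mode equals its mean, the precision-weighted average.
Prior precision 1/σ₀² = 1/5 = 0.2; data precision n/σ² = 3/25 = 0.12.
θ̂ = (0.2·12 + 0.12·(331/30)) / (0.2 + 0.12) = 3.724/0.32 = 11.6375.

θ̂_MAP = 11.6375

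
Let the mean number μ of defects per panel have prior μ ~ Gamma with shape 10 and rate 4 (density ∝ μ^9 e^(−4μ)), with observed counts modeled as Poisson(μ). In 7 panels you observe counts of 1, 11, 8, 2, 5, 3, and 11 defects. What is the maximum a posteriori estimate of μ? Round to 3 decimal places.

Σxᵢ = 1+11+8+2+5+3+11 = 41, with n = 7.
Posterior ∝ μ^9e^(−4μ) · μ^41e^(−7μ) = μ^50e^(−11μ), i.e. Gamma(shape=51, rate=11).
The mode of a Gamma(a, b) with a ≥ 1 (shape–rate) is (a−1)/b = 50/11 ≈ 4.545.

μ̂_MAP = 4.545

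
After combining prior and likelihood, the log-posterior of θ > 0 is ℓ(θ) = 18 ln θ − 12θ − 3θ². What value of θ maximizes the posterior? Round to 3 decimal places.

ℓ'(θ) = 18/θ − 12 − 6θ. Setting this to zero and multiplying by θ: 6θ² + 12θ − 18 = 0.
θ = (−12 + √(12² + 4·6·18)) / (2·6) = (−12 + √576) / 12 = (−12 + 24)/12 = 1.
ℓ''(θ) = −18/θ² − 6 < 0, confirming a maximum.

θ̂_MAP = 1.000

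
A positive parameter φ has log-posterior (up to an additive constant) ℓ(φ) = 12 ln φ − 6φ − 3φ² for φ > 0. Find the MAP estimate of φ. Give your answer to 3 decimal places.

φ̂_MAP = 1.000

ℓ'(φ) = 12/φ − 6 − 6φ. Setting this to zero and multiplying by φ: 6φ² + 6φ − 12 = 0.
φ = (−6 + √(6² + 4·6·12)) / (2·6) = (−6 + √324) / 12 = (−6 + 18)/12 = 1.
ℓ''(φ) = −12/φ² − 6 < 0, confirming a maximum.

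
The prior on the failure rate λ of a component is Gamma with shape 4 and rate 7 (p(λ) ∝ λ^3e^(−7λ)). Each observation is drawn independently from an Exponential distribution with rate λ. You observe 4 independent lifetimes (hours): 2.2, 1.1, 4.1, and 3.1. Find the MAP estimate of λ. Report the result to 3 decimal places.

λ̂_MAP = 0.400

The Exponential(rate=λ) likelihood is ∝ λ^n e^(−λΣtᵢ). Here n = 4 and Σtᵢ = 2.2 + 1.1 + 4.1 + 3.1 = 10.5.
Posterior ∝ λ^3e^(−7λ) · λ^4e^(−10.5λ) = λ^7e^(−17.5λ), i.e. Gamma(8, 17.5).
Mode = (a−1)/b = 7/17.5 ≈ 0.400.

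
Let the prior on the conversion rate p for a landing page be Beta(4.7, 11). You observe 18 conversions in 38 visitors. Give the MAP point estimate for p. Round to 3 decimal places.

Prior: Beta(4.7, 11).
Data: 18 successes in 38 trials. The binomial likelihood contributes p^18(1−p)^20, so the posterior is Beta(4.7+18, 11+20) = Beta(22.7, 31).
For Beta(a, b) with a, b > 1 the mode is (a−1)/(a+b−2) = 21.7/51.7 ≈ 0.420.

p̂_MAP = 0.420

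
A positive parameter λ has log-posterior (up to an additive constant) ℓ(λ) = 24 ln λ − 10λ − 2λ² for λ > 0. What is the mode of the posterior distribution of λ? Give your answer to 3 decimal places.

λ̂_MAP = 1.500

ℓ'(λ) = 24/λ − 10 − 4λ. Setting this to zero and multiplying by λ: 4λ² + 10λ − 24 = 0.
λ = (−10 + √(10² + 4·4·24)) / (2·4) = (−10 + √484) / 8 = (−10 + 22)/8 = 3/2.
ℓ''(λ) = −24/λ² − 4 < 0, confirming a maximum.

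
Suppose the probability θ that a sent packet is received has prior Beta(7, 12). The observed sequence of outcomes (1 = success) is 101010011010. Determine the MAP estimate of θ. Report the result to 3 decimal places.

θ̂_MAP = 0.414

Prior: Beta(7, 12).
Data: 6 successes in 12 trials (from the sequence). The binomial likelihood contributes θ^6(1−θ)^6, so the posterior is Beta(7+6, 12+6) = Beta(13, 18).
For Beta(a, b) with a, b > 1 the mode is (a−1)/(a+b−2) = 12/29 ≈ 0.414.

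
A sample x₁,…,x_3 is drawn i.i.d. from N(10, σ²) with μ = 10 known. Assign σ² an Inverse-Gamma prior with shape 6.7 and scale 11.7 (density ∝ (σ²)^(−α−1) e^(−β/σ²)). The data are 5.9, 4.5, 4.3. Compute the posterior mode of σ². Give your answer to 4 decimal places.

σ̂²_MAP = 5.5951

Sum of squared deviations about the known mean: SS = (5.9−10)² + (4.5−10)² + (4.3−10)² = 79.55.
The Normal likelihood contributes (σ²)^(−n/2) exp(−SS/(2σ²)), so the posterior is Inverse-Gamma(α + n/2, β + SS/2) = Inverse-Gamma(8.2, 51.475).
The mode of Inverse-Gamma(a, b) is b/(a+1) = 51.475/9.2 ≈ 5.5951.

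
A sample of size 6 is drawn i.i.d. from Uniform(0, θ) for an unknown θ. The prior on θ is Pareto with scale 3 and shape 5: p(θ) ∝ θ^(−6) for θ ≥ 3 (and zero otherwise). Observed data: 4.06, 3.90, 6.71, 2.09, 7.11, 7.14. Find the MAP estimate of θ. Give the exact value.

The Uniform(0, θ) likelihood is θ^(−n) for θ ≥ max(xᵢ), zero otherwise. Here max(xᵢ) = 7.14.
Posterior ∝ θ^(−6) · θ^(−6) = θ^(−12) on θ ≥ max(3, 7.14) = 7.14.
This density is strictly decreasing in θ, so the posterior mode lies at the lower boundary of the support.

θ̂_MAP = 7.14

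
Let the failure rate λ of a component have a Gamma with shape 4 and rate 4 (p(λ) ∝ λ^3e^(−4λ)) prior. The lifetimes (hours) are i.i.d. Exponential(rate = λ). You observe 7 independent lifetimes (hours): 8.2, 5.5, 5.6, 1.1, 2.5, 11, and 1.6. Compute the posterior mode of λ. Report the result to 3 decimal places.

The Exponential(rate=λ) likelihood is ∝ λ^n e^(−λΣtᵢ). Here n = 7 and Σtᵢ = 8.2 + 5.5 + 5.6 + 1.1 + 2.5 + 11 + 1.6 = 35.5.
Posterior ∝ λ^3e^(−4λ) · λ^7e^(−35.5λ) = λ^10e^(−39.5λ), i.e. Gamma(11, 39.5).
Mode = (a−1)/b = 10/39.5 ≈ 0.253.

λ̂_MAP = 0.253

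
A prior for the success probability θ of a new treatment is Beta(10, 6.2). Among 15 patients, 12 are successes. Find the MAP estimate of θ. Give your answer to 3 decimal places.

Prior: Beta(10, 6.2).
Data: 12 successes in 15 trials. The binomial likelihood contributes θ^12(1−θ)^3, so the posterior is Beta(10+12, 6.2+3) = Beta(22, 9.2).
For Beta(a, b) with a, b > 1 the mode is (a−1)/(a+b−2) = 21/29.2 ≈ 0.719.

θ̂_MAP = 0.719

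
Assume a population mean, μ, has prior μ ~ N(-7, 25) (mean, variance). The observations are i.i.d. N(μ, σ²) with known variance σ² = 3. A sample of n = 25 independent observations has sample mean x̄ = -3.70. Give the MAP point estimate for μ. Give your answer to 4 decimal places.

μ̂_MAP = -3.7158

n = 25, x̄ = -3.70.
For a Normal prior and Normal likelihood with known variance, the posterior is Normal; its mode equals its mean, the precision-weighted average.
Prior precision 1/σ₀² = 1/25 = 0.04; data precision n/σ² = 25/3.
μ̂ = (0.04·(-7) + (25/3)·(-3.7)) / (0.04 + 25/3) = (-4667/150)/(628/75) = -4667/1256 ≈ -3.7158.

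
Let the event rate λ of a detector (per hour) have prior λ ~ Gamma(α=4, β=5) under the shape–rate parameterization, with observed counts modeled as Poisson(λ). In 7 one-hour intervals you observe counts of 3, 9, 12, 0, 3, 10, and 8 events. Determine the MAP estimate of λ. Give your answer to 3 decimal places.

λ̂_MAP = 4.000

Σxᵢ = 3+9+12+0+3+10+8 = 45, with n = 7.
Posterior ∝ λ^3e^(−5λ) · λ^45e^(−7λ) = λ^48e^(−12λ), i.e. Gamma(shape=49, rate=12).
The mode of a Gamma(a, b) with a ≥ 1 (shape–rate) is (a−1)/b = 48/12 ≈ 4.000.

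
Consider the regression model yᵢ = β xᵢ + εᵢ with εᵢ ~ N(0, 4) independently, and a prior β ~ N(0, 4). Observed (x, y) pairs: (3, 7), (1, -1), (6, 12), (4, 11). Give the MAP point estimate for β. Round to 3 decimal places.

β̂_MAP = 2.159

log p(β | y) = −Σ(yᵢ − βxᵢ)²/(2·4) − β²/(2·4) + const.
Setting the derivative to zero: Σxᵢ(yᵢ − βxᵢ)/4 − β/4 = 0, so β = Σxᵢyᵢ / (Σxᵢ² + σ²/τ²).
Σxᵢyᵢ = 3·7 + 1·(-1) + 6·12 + 4·11 = 136; Σxᵢ² = 62; σ²/τ² = 1.
β̂_MAP = 136 / (62 + 1) = 136/63 ≈ 2.159.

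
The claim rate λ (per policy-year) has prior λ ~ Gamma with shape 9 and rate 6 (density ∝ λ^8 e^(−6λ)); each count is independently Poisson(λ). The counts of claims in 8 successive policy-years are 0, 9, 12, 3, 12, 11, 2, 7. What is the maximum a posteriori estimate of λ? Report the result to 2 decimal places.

λ̂_MAP = 4.57

Σxᵢ = 0+9+12+3+12+11+2+7 = 56, with n = 8.
Posterior ∝ λ^8e^(−6λ) · λ^56e^(−8λ) = λ^64e^(−14λ), i.e. Gamma(shape=65, rate=14).
The mode of a Gamma(a, b) with a ≥ 1 (shape–rate) is (a−1)/b = 64/14 ≈ 4.57.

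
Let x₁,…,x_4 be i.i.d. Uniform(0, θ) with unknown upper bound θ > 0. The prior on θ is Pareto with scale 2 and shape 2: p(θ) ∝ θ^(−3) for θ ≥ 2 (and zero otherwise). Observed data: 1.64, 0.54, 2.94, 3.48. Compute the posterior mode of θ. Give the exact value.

θ̂_MAP = 3.48

The Uniform(0, θ) likelihood is θ^(−n) for θ ≥ max(xᵢ), zero otherwise. Here max(xᵢ) = 3.48.
Posterior ∝ θ^(−3) · θ^(−4) = θ^(−7) on θ ≥ max(2, 3.48) = 3.48.
This density is strictly decreasing in θ, so the posterior mode lies at the lower boundary of the support.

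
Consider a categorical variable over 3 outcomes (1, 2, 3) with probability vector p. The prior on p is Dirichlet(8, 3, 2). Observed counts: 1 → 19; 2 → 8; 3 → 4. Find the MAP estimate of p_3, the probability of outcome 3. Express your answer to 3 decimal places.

MAP estimate: 0.122

The posterior is Dirichlet(αᵢ + nᵢ) = Dirichlet(27, 11, 6).
For a Dirichlet(a₁,…,a_K) with all aᵢ > 1, the mode has j-th component (aⱼ − 1)/(Σaᵢ − K).
Here Σaᵢ = 44 and K = 3, so p_3 = (6 − 1)/(44 − 3) = 5/41 ≈ 0.122.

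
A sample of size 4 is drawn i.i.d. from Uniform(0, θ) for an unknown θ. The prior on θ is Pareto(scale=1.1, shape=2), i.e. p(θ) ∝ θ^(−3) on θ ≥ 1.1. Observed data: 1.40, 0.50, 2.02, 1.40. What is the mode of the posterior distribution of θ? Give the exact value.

θ̂_MAP = 2.02

The Uniform(0, θ) likelihood is θ^(−n) for θ ≥ max(xᵢ), zero otherwise. Here max(xᵢ) = 2.02.
Posterior ∝ θ^(−3) · θ^(−4) = θ^(−7) on θ ≥ max(1.1, 2.02) = 2.02.
This density is strictly decreasing in θ, so the posterior mode lies at the lower boundary of the support.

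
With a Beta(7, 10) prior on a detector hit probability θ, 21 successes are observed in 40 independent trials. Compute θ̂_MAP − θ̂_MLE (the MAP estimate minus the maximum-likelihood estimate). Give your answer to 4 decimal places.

Posterior is Beta(28, 29); MAP = (28−1)/(57−2) = 27/55 ≈ 0.49091.
MLE ignores the prior: θ̂_MLE = k/n = 21/40 ≈ 0.52500.
Difference = 27/55 − 21/40 = -3/88 ≈ -0.0341.

MAP − MLE = -0.0341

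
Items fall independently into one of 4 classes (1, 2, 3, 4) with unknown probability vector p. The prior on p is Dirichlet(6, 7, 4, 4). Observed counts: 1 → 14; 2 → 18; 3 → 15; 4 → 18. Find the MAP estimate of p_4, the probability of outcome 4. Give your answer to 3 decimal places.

The posterior is Dirichlet(αᵢ + nᵢ) = Dirichlet(20, 25, 19, 22).
For a Dirichlet(a₁,…,a_K) with all aᵢ > 1, the mode has j-th component (aⱼ − 1)/(Σaᵢ − K).
Here Σaᵢ = 86 and K = 4, so p_4 = (22 − 1)/(86 − 4) = 21/82 ≈ 0.256.

MAP estimate: 0.256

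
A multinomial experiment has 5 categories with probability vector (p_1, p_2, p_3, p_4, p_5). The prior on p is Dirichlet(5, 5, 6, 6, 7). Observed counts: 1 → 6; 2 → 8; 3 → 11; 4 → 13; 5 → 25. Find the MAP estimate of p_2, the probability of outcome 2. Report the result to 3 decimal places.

MAP estimate: 0.138

The posterior is Dirichlet(αᵢ + nᵢ) = Dirichlet(11, 13, 17, 19, 32).
For a Dirichlet(a₁,…,a_K) with all aᵢ > 1, the mode has j-th component (aⱼ − 1)/(Σaᵢ − K).
Here Σaᵢ = 92 and K = 5, so p_2 = (13 − 1)/(92 − 5) = 12/87 ≈ 0.138.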